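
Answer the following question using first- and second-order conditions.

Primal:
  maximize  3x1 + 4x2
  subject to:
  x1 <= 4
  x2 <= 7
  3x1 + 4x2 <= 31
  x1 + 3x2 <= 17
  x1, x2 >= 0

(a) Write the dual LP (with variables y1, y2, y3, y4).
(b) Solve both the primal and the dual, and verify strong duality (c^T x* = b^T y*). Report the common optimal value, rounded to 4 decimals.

The standard primal-dual pair for 'max c^T x s.t. A x <= b, x >= 0' is:
  Dual:  min b^T y  s.t.  A^T y >= c,  y >= 0.

So the dual LP is:
  minimize  4y1 + 7y2 + 31y3 + 17y4
  subject to:
    y1 + 3y3 + y4 >= 3
    y2 + 4y3 + 3y4 >= 4
    y1, y2, y3, y4 >= 0

Solving the primal: x* = (4, 4.3333).
  primal value c^T x* = 29.3333.
Solving the dual: y* = (1.6667, 0, 0, 1.3333).
  dual value b^T y* = 29.3333.
Strong duality: c^T x* = b^T y*. Confirmed.

29.3333


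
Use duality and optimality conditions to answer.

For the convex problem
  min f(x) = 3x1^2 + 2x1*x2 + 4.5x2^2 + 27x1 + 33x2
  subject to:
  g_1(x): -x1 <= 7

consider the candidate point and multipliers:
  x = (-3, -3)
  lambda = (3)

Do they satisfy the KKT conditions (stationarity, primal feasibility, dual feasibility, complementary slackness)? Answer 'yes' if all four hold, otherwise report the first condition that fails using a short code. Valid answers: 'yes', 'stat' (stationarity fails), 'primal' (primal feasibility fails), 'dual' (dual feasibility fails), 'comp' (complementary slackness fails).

Gradient of f: grad f(x) = Q x + c = (3, 0)
Constraint values g_i(x) = a_i^T x - b_i:
  g_1((-3, -3)) = -4
Stationarity residual: grad f(x) + sum_i lambda_i a_i = (0, 0)
  -> stationarity OK
Primal feasibility (all g_i <= 0): OK
Dual feasibility (all lambda_i >= 0): OK
Complementary slackness (lambda_i * g_i(x) = 0 for all i): FAILS

Verdict: the first failing condition is complementary_slackness -> comp.

comp


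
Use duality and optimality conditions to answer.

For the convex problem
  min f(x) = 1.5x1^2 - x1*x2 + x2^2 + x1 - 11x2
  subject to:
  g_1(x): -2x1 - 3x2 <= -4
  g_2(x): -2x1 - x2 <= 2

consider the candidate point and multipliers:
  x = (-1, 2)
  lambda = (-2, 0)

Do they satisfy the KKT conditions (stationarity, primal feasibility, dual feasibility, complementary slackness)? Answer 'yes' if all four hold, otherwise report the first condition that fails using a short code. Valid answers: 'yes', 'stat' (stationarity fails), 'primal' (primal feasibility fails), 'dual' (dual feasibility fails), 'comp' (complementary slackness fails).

Gradient of f: grad f(x) = Q x + c = (-4, -6)
Constraint values g_i(x) = a_i^T x - b_i:
  g_1((-1, 2)) = 0
  g_2((-1, 2)) = -2
Stationarity residual: grad f(x) + sum_i lambda_i a_i = (0, 0)
  -> stationarity OK
Primal feasibility (all g_i <= 0): OK
Dual feasibility (all lambda_i >= 0): FAILS
Complementary slackness (lambda_i * g_i(x) = 0 for all i): OK

Verdict: the first failing condition is dual_feasibility -> dual.

dual


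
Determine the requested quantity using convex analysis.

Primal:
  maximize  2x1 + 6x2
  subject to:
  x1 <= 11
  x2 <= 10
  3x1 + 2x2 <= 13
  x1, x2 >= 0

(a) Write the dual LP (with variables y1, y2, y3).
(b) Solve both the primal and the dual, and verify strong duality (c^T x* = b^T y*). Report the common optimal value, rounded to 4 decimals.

The standard primal-dual pair for 'max c^T x s.t. A x <= b, x >= 0' is:
  Dual:  min b^T y  s.t.  A^T y >= c,  y >= 0.

So the dual LP is:
  minimize  11y1 + 10y2 + 13y3
  subject to:
    y1 + 3y3 >= 2
    y2 + 2y3 >= 6
    y1, y2, y3 >= 0

Solving the primal: x* = (0, 6.5).
  primal value c^T x* = 39.
Solving the dual: y* = (0, 0, 3).
  dual value b^T y* = 39.
Strong duality: c^T x* = b^T y*. Confirmed.

39


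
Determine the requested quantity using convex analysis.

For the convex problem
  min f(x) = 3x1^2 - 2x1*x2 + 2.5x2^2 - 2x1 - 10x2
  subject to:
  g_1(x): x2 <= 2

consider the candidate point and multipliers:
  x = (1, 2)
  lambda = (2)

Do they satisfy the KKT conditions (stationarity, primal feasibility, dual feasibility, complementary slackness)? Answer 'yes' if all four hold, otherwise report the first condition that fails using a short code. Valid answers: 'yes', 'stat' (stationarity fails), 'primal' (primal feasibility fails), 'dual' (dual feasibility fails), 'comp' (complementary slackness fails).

Gradient of f: grad f(x) = Q x + c = (0, -2)
Constraint values g_i(x) = a_i^T x - b_i:
  g_1((1, 2)) = 0
Stationarity residual: grad f(x) + sum_i lambda_i a_i = (0, 0)
  -> stationarity OK
Primal feasibility (all g_i <= 0): OK
Dual feasibility (all lambda_i >= 0): OK
Complementary slackness (lambda_i * g_i(x) = 0 for all i): OK

Verdict: yes, KKT holds.

yes


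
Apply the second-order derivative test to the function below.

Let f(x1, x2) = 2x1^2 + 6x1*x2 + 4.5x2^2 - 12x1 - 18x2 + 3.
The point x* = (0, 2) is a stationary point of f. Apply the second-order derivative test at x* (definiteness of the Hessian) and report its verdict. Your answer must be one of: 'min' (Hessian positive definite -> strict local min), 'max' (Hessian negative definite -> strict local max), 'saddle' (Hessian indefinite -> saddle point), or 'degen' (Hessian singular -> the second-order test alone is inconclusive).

Compute the Hessian H = grad^2 f:
  H = [[4, 6], [6, 9]]
Verify stationarity: grad f(x*) = H x* + g = (0, 0).
Eigenvalues of H: 0, 13.
H has a zero eigenvalue (singular; positive semidefinite but not definite), so H is neither positive definite, negative definite, nor indefinite. The second-order test alone is inconclusive -> degen.
(Indeed, f is constant along the null direction of H through x*, so x* is not a strict local extremum.)

degen


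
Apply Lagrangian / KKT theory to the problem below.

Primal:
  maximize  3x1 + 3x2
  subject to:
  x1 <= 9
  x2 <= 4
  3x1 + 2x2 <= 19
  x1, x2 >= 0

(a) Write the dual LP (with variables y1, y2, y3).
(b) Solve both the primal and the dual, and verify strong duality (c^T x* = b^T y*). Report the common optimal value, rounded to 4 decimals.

The standard primal-dual pair for 'max c^T x s.t. A x <= b, x >= 0' is:
  Dual:  min b^T y  s.t.  A^T y >= c,  y >= 0.

So the dual LP is:
  minimize  9y1 + 4y2 + 19y3
  subject to:
    y1 + 3y3 >= 3
    y2 + 2y3 >= 3
    y1, y2, y3 >= 0

Solving the primal: x* = (3.6667, 4).
  primal value c^T x* = 23.
Solving the dual: y* = (0, 1, 1).
  dual value b^T y* = 23.
Strong duality: c^T x* = b^T y*. Confirmed.

23


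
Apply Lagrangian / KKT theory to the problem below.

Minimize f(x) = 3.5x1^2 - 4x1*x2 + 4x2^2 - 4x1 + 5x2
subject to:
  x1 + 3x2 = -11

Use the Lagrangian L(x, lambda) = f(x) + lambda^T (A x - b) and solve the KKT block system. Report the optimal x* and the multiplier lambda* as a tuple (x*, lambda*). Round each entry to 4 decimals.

Form the Lagrangian:
  L(x, lambda) = (1/2) x^T Q x + c^T x + lambda^T (A x - b)
Stationarity (grad_x L = 0): Q x + c + A^T lambda = 0.
Primal feasibility: A x = b.

This gives the KKT block system:
  [ Q   A^T ] [ x     ]   [-c ]
  [ A    0  ] [ lambda ] = [ b ]

Solving the linear system:
  x*      = (-1.7789, -3.0737)
  lambda* = (4.1579)
  f(x*)   = 18.7421

x* = (-1.7789, -3.0737), lambda* = (4.1579)


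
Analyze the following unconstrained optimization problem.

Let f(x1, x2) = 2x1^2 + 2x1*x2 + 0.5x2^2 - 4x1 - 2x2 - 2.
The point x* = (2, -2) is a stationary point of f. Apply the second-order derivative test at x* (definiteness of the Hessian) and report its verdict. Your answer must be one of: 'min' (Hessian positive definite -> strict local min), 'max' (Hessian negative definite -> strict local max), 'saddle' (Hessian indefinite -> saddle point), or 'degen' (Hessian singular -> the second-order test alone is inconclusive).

Compute the Hessian H = grad^2 f:
  H = [[4, 2], [2, 1]]
Verify stationarity: grad f(x*) = H x* + g = (0, 0).
Eigenvalues of H: 0, 5.
H has a zero eigenvalue (singular; positive semidefinite but not definite), so H is neither positive definite, negative definite, nor indefinite. The second-order test alone is inconclusive -> degen.
(Indeed, f is constant along the null direction of H through x*, so x* is not a strict local extremum.)

degen


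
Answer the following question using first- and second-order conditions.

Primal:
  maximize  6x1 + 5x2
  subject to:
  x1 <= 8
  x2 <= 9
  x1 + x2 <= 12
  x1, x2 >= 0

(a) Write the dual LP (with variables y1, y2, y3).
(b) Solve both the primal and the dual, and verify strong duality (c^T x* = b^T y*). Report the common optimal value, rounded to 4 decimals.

The standard primal-dual pair for 'max c^T x s.t. A x <= b, x >= 0' is:
  Dual:  min b^T y  s.t.  A^T y >= c,  y >= 0.

So the dual LP is:
  minimize  8y1 + 9y2 + 12y3
  subject to:
    y1 + y3 >= 6
    y2 + y3 >= 5
    y1, y2, y3 >= 0

Solving the primal: x* = (8, 4).
  primal value c^T x* = 68.
Solving the dual: y* = (1, 0, 5).
  dual value b^T y* = 68.
Strong duality: c^T x* = b^T y*. Confirmed.

68


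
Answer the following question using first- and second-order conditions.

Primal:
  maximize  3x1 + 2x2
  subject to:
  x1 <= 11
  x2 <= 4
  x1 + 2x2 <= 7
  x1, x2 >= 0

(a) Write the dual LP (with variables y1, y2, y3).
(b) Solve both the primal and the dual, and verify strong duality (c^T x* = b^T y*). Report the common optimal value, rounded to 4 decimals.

The standard primal-dual pair for 'max c^T x s.t. A x <= b, x >= 0' is:
  Dual:  min b^T y  s.t.  A^T y >= c,  y >= 0.

So the dual LP is:
  minimize  11y1 + 4y2 + 7y3
  subject to:
    y1 + y3 >= 3
    y2 + 2y3 >= 2
    y1, y2, y3 >= 0

Solving the primal: x* = (7, 0).
  primal value c^T x* = 21.
Solving the dual: y* = (0, 0, 3).
  dual value b^T y* = 21.
Strong duality: c^T x* = b^T y*. Confirmed.

21


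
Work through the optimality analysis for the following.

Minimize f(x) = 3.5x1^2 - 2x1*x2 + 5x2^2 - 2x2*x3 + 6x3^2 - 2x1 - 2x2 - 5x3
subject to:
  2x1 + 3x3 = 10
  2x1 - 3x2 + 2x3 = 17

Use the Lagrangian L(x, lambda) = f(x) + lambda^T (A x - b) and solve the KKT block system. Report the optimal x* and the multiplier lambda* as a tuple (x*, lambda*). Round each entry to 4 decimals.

Form the Lagrangian:
  L(x, lambda) = (1/2) x^T Q x + c^T x + lambda^T (A x - b)
Stationarity (grad_x L = 0): Q x + c + A^T lambda = 0.
Primal feasibility: A x = b.

This gives the KKT block system:
  [ Q   A^T ] [ x     ]   [-c ]
  [ A    0  ] [ lambda ] = [ b ]

Solving the linear system:
  x*      = (2.603, -2.866, 1.598)
  lambda* = (2.0443, -13.0207)
  f(x*)   = 96.7222

x* = (2.603, -2.866, 1.598), lambda* = (2.0443, -13.0207)


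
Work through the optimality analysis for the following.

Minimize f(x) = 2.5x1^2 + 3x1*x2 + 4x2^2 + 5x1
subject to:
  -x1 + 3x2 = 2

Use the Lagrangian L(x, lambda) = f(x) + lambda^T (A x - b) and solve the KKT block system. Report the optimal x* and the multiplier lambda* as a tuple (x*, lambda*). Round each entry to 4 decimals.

Form the Lagrangian:
  L(x, lambda) = (1/2) x^T Q x + c^T x + lambda^T (A x - b)
Stationarity (grad_x L = 0): Q x + c + A^T lambda = 0.
Primal feasibility: A x = b.

This gives the KKT block system:
  [ Q   A^T ] [ x     ]   [-c ]
  [ A    0  ] [ lambda ] = [ b ]

Solving the linear system:
  x*      = (-1.1127, 0.2958)
  lambda* = (0.3239)
  f(x*)   = -3.1056

x* = (-1.1127, 0.2958), lambda* = (0.3239)


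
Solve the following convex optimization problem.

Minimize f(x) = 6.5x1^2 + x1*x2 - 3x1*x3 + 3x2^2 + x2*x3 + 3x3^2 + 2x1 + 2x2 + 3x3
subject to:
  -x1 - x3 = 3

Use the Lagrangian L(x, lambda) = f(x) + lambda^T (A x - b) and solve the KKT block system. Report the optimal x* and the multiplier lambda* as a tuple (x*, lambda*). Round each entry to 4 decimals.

Form the Lagrangian:
  L(x, lambda) = (1/2) x^T Q x + c^T x + lambda^T (A x - b)
Stationarity (grad_x L = 0): Q x + c + A^T lambda = 0.
Primal feasibility: A x = b.

This gives the KKT block system:
  [ Q   A^T ] [ x     ]   [-c ]
  [ A    0  ] [ lambda ] = [ b ]

Solving the linear system:
  x*      = (-1.04, 0.1667, -1.96)
  lambda* = (-5.4733)
  f(x*)   = 4.3967

x* = (-1.04, 0.1667, -1.96), lambda* = (-5.4733)


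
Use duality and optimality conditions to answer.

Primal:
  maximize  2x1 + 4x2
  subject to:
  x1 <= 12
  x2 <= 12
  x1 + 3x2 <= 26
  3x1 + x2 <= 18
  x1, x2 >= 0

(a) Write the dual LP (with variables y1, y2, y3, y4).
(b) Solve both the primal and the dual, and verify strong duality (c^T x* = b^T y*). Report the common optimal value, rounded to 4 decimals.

The standard primal-dual pair for 'max c^T x s.t. A x <= b, x >= 0' is:
  Dual:  min b^T y  s.t.  A^T y >= c,  y >= 0.

So the dual LP is:
  minimize  12y1 + 12y2 + 26y3 + 18y4
  subject to:
    y1 + y3 + 3y4 >= 2
    y2 + 3y3 + y4 >= 4
    y1, y2, y3, y4 >= 0

Solving the primal: x* = (3.5, 7.5).
  primal value c^T x* = 37.
Solving the dual: y* = (0, 0, 1.25, 0.25).
  dual value b^T y* = 37.
Strong duality: c^T x* = b^T y*. Confirmed.

37


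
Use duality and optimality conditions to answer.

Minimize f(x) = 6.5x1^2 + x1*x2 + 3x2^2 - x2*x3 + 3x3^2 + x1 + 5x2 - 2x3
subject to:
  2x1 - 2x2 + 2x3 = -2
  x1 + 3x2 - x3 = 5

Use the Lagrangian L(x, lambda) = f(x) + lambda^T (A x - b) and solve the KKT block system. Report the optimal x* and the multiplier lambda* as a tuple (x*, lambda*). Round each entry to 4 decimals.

Form the Lagrangian:
  L(x, lambda) = (1/2) x^T Q x + c^T x + lambda^T (A x - b)
Stationarity (grad_x L = 0): Q x + c + A^T lambda = 0.
Primal feasibility: A x = b.

This gives the KKT block system:
  [ Q   A^T ] [ x     ]   [-c ]
  [ A    0  ] [ lambda ] = [ b ]

Solving the linear system:
  x*      = (0.4595, 1.5405, 0.0811)
  lambda* = (-1.3649, -5.7838)
  f(x*)   = 17.0946

x* = (0.4595, 1.5405, 0.0811), lambda* = (-1.3649, -5.7838)


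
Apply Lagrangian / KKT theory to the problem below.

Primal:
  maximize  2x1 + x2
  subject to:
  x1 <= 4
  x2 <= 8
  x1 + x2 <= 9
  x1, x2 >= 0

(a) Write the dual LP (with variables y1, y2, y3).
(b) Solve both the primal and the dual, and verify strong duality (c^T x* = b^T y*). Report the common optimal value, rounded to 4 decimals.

The standard primal-dual pair for 'max c^T x s.t. A x <= b, x >= 0' is:
  Dual:  min b^T y  s.t.  A^T y >= c,  y >= 0.

So the dual LP is:
  minimize  4y1 + 8y2 + 9y3
  subject to:
    y1 + y3 >= 2
    y2 + y3 >= 1
    y1, y2, y3 >= 0

Solving the primal: x* = (4, 5).
  primal value c^T x* = 13.
Solving the dual: y* = (1, 0, 1).
  dual value b^T y* = 13.
Strong duality: c^T x* = b^T y*. Confirmed.

13


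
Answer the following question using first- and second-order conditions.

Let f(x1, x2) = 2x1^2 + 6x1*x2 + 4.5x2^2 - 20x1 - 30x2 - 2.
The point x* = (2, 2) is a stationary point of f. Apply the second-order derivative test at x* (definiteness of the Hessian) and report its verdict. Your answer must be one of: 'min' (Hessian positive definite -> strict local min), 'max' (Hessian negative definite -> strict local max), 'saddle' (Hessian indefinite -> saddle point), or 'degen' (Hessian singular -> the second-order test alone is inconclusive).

Compute the Hessian H = grad^2 f:
  H = [[4, 6], [6, 9]]
Verify stationarity: grad f(x*) = H x* + g = (0, 0).
Eigenvalues of H: 0, 13.
H has a zero eigenvalue (singular; positive semidefinite but not definite), so H is neither positive definite, negative definite, nor indefinite. The second-order test alone is inconclusive -> degen.
(Indeed, f is constant along the null direction of H through x*, so x* is not a strict local extremum.)

degen


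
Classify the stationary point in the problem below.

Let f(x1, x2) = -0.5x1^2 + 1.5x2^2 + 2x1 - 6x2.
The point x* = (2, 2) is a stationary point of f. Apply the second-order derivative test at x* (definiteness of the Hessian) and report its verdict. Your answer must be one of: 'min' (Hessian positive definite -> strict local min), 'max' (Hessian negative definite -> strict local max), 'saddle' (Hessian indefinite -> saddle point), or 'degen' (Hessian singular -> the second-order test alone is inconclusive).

Compute the Hessian H = grad^2 f:
  H = [[-1, 0], [0, 3]]
Verify stationarity: grad f(x*) = H x* + g = (0, 0).
Eigenvalues of H: -1, 3.
Eigenvalues have mixed signs, so H is indefinite -> x* is a saddle point.

saddle


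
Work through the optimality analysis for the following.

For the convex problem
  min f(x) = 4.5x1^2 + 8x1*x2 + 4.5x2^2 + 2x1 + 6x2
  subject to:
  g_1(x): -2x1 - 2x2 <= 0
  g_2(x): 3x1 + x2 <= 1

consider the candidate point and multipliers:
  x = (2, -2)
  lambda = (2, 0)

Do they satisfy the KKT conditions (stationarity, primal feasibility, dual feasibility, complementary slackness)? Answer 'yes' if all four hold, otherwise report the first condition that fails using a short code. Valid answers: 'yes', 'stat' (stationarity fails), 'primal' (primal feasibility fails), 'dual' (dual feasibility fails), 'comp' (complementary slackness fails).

Gradient of f: grad f(x) = Q x + c = (4, 4)
Constraint values g_i(x) = a_i^T x - b_i:
  g_1((2, -2)) = 0
  g_2((2, -2)) = 3
Stationarity residual: grad f(x) + sum_i lambda_i a_i = (0, 0)
  -> stationarity OK
Primal feasibility (all g_i <= 0): FAILS
Dual feasibility (all lambda_i >= 0): OK
Complementary slackness (lambda_i * g_i(x) = 0 for all i): OK

Verdict: the first failing condition is primal_feasibility -> primal.

primal


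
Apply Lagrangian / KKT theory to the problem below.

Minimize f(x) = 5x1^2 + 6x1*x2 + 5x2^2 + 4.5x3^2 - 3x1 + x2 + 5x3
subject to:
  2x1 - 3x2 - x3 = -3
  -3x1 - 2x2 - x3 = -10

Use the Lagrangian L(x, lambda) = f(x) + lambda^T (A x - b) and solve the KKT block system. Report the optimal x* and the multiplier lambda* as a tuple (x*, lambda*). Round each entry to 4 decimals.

Form the Lagrangian:
  L(x, lambda) = (1/2) x^T Q x + c^T x + lambda^T (A x - b)
Stationarity (grad_x L = 0): Q x + c + A^T lambda = 0.
Primal feasibility: A x = b.

This gives the KKT block system:
  [ Q   A^T ] [ x     ]   [-c ]
  [ A    0  ] [ lambda ] = [ b ]

Solving the linear system:
  x*      = (1.7724, 1.862, 0.9587)
  lambda* = (2.9978, 10.6306)
  f(x*)   = 58.3191

x* = (1.7724, 1.862, 0.9587), lambda* = (2.9978, 10.6306)


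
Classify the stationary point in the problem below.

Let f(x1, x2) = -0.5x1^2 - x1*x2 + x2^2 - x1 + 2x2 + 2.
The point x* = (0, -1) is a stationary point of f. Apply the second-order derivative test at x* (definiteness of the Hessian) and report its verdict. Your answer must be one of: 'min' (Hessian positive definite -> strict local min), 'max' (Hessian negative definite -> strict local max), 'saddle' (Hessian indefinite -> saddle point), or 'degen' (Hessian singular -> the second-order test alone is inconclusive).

Compute the Hessian H = grad^2 f:
  H = [[-1, -1], [-1, 2]]
Verify stationarity: grad f(x*) = H x* + g = (0, 0).
Eigenvalues of H: -1.3028, 2.3028.
Eigenvalues have mixed signs, so H is indefinite -> x* is a saddle point.

saddle


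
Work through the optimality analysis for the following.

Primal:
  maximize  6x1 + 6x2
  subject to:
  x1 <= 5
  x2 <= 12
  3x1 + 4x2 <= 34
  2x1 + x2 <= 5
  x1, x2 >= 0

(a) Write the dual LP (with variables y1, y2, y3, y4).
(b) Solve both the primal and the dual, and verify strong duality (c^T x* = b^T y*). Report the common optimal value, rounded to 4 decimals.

The standard primal-dual pair for 'max c^T x s.t. A x <= b, x >= 0' is:
  Dual:  min b^T y  s.t.  A^T y >= c,  y >= 0.

So the dual LP is:
  minimize  5y1 + 12y2 + 34y3 + 5y4
  subject to:
    y1 + 3y3 + 2y4 >= 6
    y2 + 4y3 + y4 >= 6
    y1, y2, y3, y4 >= 0

Solving the primal: x* = (0, 5).
  primal value c^T x* = 30.
Solving the dual: y* = (0, 0, 0, 6).
  dual value b^T y* = 30.
Strong duality: c^T x* = b^T y*. Confirmed.

30


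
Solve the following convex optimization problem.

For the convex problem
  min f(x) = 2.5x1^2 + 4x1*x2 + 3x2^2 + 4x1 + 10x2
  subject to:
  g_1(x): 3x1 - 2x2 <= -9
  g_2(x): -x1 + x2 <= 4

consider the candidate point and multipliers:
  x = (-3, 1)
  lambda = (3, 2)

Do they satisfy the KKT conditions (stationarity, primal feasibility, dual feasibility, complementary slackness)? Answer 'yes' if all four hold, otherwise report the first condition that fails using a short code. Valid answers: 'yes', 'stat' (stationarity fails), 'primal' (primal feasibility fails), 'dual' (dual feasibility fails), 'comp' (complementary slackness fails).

Gradient of f: grad f(x) = Q x + c = (-7, 4)
Constraint values g_i(x) = a_i^T x - b_i:
  g_1((-3, 1)) = -2
  g_2((-3, 1)) = 0
Stationarity residual: grad f(x) + sum_i lambda_i a_i = (0, 0)
  -> stationarity OK
Primal feasibility (all g_i <= 0): OK
Dual feasibility (all lambda_i >= 0): OK
Complementary slackness (lambda_i * g_i(x) = 0 for all i): FAILS

Verdict: the first failing condition is complementary_slackness -> comp.

comp


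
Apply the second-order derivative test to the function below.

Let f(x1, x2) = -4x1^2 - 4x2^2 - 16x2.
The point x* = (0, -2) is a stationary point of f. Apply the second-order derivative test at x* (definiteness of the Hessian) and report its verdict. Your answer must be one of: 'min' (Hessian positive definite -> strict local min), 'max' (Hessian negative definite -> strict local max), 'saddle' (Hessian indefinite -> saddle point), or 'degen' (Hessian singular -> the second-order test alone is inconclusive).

Compute the Hessian H = grad^2 f:
  H = [[-8, 0], [0, -8]]
Verify stationarity: grad f(x*) = H x* + g = (0, 0).
Eigenvalues of H: -8, -8.
Both eigenvalues < 0, so H is negative definite -> x* is a strict local max.

max


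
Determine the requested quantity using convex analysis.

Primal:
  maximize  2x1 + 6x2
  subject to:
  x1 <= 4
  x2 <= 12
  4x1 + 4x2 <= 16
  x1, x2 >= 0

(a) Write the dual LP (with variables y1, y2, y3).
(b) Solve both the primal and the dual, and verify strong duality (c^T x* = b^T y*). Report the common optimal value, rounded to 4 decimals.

The standard primal-dual pair for 'max c^T x s.t. A x <= b, x >= 0' is:
  Dual:  min b^T y  s.t.  A^T y >= c,  y >= 0.

So the dual LP is:
  minimize  4y1 + 12y2 + 16y3
  subject to:
    y1 + 4y3 >= 2
    y2 + 4y3 >= 6
    y1, y2, y3 >= 0

Solving the primal: x* = (0, 4).
  primal value c^T x* = 24.
Solving the dual: y* = (0, 0, 1.5).
  dual value b^T y* = 24.
Strong duality: c^T x* = b^T y*. Confirmed.

24


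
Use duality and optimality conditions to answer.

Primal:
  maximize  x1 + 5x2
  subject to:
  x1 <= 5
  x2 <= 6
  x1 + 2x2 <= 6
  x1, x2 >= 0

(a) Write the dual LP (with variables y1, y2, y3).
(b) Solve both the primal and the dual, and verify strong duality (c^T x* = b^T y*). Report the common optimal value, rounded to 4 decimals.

The standard primal-dual pair for 'max c^T x s.t. A x <= b, x >= 0' is:
  Dual:  min b^T y  s.t.  A^T y >= c,  y >= 0.

So the dual LP is:
  minimize  5y1 + 6y2 + 6y3
  subject to:
    y1 + y3 >= 1
    y2 + 2y3 >= 5
    y1, y2, y3 >= 0

Solving the primal: x* = (0, 3).
  primal value c^T x* = 15.
Solving the dual: y* = (0, 0, 2.5).
  dual value b^T y* = 15.
Strong duality: c^T x* = b^T y*. Confirmed.

15


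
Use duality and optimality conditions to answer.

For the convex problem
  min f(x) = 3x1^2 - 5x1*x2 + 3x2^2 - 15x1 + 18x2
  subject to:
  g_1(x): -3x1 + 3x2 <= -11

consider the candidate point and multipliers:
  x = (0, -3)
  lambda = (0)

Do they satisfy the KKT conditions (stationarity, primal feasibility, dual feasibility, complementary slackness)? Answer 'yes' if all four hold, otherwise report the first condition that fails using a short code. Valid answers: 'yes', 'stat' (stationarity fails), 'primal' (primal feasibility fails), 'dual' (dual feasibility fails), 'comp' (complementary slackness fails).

Gradient of f: grad f(x) = Q x + c = (0, 0)
Constraint values g_i(x) = a_i^T x - b_i:
  g_1((0, -3)) = 2
Stationarity residual: grad f(x) + sum_i lambda_i a_i = (0, 0)
  -> stationarity OK
Primal feasibility (all g_i <= 0): FAILS
Dual feasibility (all lambda_i >= 0): OK
Complementary slackness (lambda_i * g_i(x) = 0 for all i): OK

Verdict: the first failing condition is primal_feasibility -> primal.

primal


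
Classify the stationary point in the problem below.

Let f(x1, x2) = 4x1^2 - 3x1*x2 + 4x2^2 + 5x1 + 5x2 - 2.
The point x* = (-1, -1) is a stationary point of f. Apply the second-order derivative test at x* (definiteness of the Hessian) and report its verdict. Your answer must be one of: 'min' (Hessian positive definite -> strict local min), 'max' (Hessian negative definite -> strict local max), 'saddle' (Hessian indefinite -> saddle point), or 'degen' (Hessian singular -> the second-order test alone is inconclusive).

Compute the Hessian H = grad^2 f:
  H = [[8, -3], [-3, 8]]
Verify stationarity: grad f(x*) = H x* + g = (0, 0).
Eigenvalues of H: 5, 11.
Both eigenvalues > 0, so H is positive definite -> x* is a strict local min.

min


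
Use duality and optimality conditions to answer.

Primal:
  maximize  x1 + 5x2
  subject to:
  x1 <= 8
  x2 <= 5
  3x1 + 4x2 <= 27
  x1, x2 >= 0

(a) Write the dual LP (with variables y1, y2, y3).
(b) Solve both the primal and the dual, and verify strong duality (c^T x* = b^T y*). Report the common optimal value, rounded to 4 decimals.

The standard primal-dual pair for 'max c^T x s.t. A x <= b, x >= 0' is:
  Dual:  min b^T y  s.t.  A^T y >= c,  y >= 0.

So the dual LP is:
  minimize  8y1 + 5y2 + 27y3
  subject to:
    y1 + 3y3 >= 1
    y2 + 4y3 >= 5
    y1, y2, y3 >= 0

Solving the primal: x* = (2.3333, 5).
  primal value c^T x* = 27.3333.
Solving the dual: y* = (0, 3.6667, 0.3333).
  dual value b^T y* = 27.3333.
Strong duality: c^T x* = b^T y*. Confirmed.

27.3333


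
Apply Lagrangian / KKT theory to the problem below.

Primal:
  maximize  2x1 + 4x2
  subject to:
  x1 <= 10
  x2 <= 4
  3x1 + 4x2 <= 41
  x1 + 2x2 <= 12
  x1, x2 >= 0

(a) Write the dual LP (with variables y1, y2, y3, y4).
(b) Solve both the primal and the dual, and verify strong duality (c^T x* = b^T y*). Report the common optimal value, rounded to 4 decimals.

The standard primal-dual pair for 'max c^T x s.t. A x <= b, x >= 0' is:
  Dual:  min b^T y  s.t.  A^T y >= c,  y >= 0.

So the dual LP is:
  minimize  10y1 + 4y2 + 41y3 + 12y4
  subject to:
    y1 + 3y3 + y4 >= 2
    y2 + 4y3 + 2y4 >= 4
    y1, y2, y3, y4 >= 0

Solving the primal: x* = (10, 1).
  primal value c^T x* = 24.
Solving the dual: y* = (0, 0, 0, 2).
  dual value b^T y* = 24.
Strong duality: c^T x* = b^T y*. Confirmed.

24


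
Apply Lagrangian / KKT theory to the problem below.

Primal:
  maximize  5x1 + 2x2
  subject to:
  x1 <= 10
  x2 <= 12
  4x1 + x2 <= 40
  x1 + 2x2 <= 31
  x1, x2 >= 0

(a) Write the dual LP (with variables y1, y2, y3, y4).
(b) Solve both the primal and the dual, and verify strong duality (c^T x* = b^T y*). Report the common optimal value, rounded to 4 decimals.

The standard primal-dual pair for 'max c^T x s.t. A x <= b, x >= 0' is:
  Dual:  min b^T y  s.t.  A^T y >= c,  y >= 0.

So the dual LP is:
  minimize  10y1 + 12y2 + 40y3 + 31y4
  subject to:
    y1 + 4y3 + y4 >= 5
    y2 + y3 + 2y4 >= 2
    y1, y2, y3, y4 >= 0

Solving the primal: x* = (7, 12).
  primal value c^T x* = 59.
Solving the dual: y* = (0, 0.75, 1.25, 0).
  dual value b^T y* = 59.
Strong duality: c^T x* = b^T y*. Confirmed.

59


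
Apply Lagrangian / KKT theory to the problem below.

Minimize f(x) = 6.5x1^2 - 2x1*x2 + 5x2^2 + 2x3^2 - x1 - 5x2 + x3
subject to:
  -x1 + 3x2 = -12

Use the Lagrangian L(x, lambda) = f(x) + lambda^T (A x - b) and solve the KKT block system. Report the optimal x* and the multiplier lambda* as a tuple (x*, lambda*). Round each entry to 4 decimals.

Form the Lagrangian:
  L(x, lambda) = (1/2) x^T Q x + c^T x + lambda^T (A x - b)
Stationarity (grad_x L = 0): Q x + c + A^T lambda = 0.
Primal feasibility: A x = b.

This gives the KKT block system:
  [ Q   A^T ] [ x     ]   [-c ]
  [ A    0  ] [ lambda ] = [ b ]

Solving the linear system:
  x*      = (0.6261, -3.7913, -0.25)
  lambda* = (14.7217)
  f(x*)   = 97.3707

x* = (0.6261, -3.7913, -0.25), lambda* = (14.7217)


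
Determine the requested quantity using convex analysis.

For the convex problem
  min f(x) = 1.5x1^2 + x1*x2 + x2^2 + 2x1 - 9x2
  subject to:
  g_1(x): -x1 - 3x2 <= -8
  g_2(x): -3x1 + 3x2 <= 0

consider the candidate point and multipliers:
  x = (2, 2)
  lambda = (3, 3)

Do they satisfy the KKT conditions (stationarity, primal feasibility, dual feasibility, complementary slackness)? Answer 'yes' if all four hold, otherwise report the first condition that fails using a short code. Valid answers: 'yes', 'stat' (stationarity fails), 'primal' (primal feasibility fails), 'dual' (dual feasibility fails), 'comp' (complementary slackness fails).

Gradient of f: grad f(x) = Q x + c = (10, -3)
Constraint values g_i(x) = a_i^T x - b_i:
  g_1((2, 2)) = 0
  g_2((2, 2)) = 0
Stationarity residual: grad f(x) + sum_i lambda_i a_i = (-2, -3)
  -> stationarity FAILS
Primal feasibility (all g_i <= 0): OK
Dual feasibility (all lambda_i >= 0): OK
Complementary slackness (lambda_i * g_i(x) = 0 for all i): OK

Verdict: the first failing condition is stationarity -> stat.

stat


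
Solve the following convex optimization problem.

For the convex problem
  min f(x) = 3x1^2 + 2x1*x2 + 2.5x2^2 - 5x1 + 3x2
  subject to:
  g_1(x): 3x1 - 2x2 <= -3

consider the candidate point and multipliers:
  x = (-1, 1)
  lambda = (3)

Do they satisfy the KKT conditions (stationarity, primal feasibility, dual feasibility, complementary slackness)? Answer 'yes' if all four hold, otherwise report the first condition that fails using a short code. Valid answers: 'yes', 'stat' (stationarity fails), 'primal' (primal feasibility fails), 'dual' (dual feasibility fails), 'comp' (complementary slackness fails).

Gradient of f: grad f(x) = Q x + c = (-9, 6)
Constraint values g_i(x) = a_i^T x - b_i:
  g_1((-1, 1)) = -2
Stationarity residual: grad f(x) + sum_i lambda_i a_i = (0, 0)
  -> stationarity OK
Primal feasibility (all g_i <= 0): OK
Dual feasibility (all lambda_i >= 0): OK
Complementary slackness (lambda_i * g_i(x) = 0 for all i): FAILS

Verdict: the first failing condition is complementary_slackness -> comp.

comp


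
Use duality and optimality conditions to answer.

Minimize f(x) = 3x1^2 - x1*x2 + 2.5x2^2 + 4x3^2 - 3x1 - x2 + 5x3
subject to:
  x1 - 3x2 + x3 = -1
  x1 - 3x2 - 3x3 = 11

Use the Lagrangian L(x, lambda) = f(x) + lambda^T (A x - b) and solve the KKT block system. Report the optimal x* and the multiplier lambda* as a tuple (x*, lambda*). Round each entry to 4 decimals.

Form the Lagrangian:
  L(x, lambda) = (1/2) x^T Q x + c^T x + lambda^T (A x - b)
Stationarity (grad_x L = 0): Q x + c + A^T lambda = 0.
Primal feasibility: A x = b.

This gives the KKT block system:
  [ Q   A^T ] [ x     ]   [-c ]
  [ A    0  ] [ lambda ] = [ b ]

Solving the linear system:
  x*      = (0.6415, -0.4528, -3)
  lambda* = (3.7736, -5.0755)
  f(x*)   = 21.566

x* = (0.6415, -0.4528, -3), lambda* = (3.7736, -5.0755)


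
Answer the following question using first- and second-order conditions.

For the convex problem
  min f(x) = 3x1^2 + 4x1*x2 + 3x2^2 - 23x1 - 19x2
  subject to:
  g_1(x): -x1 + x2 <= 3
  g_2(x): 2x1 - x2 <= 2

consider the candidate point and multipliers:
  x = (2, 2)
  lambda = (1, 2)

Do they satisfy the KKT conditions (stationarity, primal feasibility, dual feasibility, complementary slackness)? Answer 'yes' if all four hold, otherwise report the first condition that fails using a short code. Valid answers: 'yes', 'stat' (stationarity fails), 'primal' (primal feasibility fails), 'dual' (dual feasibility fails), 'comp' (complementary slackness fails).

Gradient of f: grad f(x) = Q x + c = (-3, 1)
Constraint values g_i(x) = a_i^T x - b_i:
  g_1((2, 2)) = -3
  g_2((2, 2)) = 0
Stationarity residual: grad f(x) + sum_i lambda_i a_i = (0, 0)
  -> stationarity OK
Primal feasibility (all g_i <= 0): OK
Dual feasibility (all lambda_i >= 0): OK
Complementary slackness (lambda_i * g_i(x) = 0 for all i): FAILS

Verdict: the first failing condition is complementary_slackness -> comp.

comp


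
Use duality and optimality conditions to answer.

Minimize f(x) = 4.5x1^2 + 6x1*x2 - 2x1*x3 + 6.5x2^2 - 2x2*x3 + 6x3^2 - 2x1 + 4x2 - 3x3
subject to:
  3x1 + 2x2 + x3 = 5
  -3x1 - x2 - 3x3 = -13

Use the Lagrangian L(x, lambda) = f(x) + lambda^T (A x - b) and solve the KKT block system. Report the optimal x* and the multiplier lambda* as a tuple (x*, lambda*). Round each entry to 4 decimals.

Form the Lagrangian:
  L(x, lambda) = (1/2) x^T Q x + c^T x + lambda^T (A x - b)
Stationarity (grad_x L = 0): Q x + c + A^T lambda = 0.
Primal feasibility: A x = b.

This gives the KKT block system:
  [ Q   A^T ] [ x     ]   [-c ]
  [ A    0  ] [ lambda ] = [ b ]

Solving the linear system:
  x*      = (2.1515, -2.1818, 2.9091)
  lambda* = (16.7576, 16.2424)
  f(x*)   = 52.803

x* = (2.1515, -2.1818, 2.9091), lambda* = (16.7576, 16.2424)


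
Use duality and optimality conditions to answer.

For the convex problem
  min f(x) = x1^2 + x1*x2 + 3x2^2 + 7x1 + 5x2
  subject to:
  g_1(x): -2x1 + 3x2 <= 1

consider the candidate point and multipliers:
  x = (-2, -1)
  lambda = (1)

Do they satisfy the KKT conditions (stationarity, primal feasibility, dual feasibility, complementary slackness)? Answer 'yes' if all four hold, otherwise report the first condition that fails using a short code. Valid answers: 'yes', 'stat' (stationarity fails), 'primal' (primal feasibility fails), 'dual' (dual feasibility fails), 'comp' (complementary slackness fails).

Gradient of f: grad f(x) = Q x + c = (2, -3)
Constraint values g_i(x) = a_i^T x - b_i:
  g_1((-2, -1)) = 0
Stationarity residual: grad f(x) + sum_i lambda_i a_i = (0, 0)
  -> stationarity OK
Primal feasibility (all g_i <= 0): OK
Dual feasibility (all lambda_i >= 0): OK
Complementary slackness (lambda_i * g_i(x) = 0 for all i): OK

Verdict: yes, KKT holds.

yes


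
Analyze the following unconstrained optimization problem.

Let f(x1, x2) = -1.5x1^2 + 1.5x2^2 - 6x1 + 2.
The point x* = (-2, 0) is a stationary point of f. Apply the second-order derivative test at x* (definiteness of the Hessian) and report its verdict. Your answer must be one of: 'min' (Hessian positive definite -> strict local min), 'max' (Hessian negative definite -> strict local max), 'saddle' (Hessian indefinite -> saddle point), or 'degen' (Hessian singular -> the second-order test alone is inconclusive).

Compute the Hessian H = grad^2 f:
  H = [[-3, 0], [0, 3]]
Verify stationarity: grad f(x*) = H x* + g = (0, 0).
Eigenvalues of H: -3, 3.
Eigenvalues have mixed signs, so H is indefinite -> x* is a saddle point.

saddle


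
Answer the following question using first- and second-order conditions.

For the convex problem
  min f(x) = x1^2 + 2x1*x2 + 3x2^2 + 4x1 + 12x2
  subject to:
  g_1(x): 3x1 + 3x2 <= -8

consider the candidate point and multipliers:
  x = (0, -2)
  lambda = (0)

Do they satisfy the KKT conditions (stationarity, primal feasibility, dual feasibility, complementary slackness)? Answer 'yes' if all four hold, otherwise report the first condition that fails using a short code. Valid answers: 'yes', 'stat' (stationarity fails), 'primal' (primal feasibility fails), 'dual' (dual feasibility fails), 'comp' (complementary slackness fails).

Gradient of f: grad f(x) = Q x + c = (0, 0)
Constraint values g_i(x) = a_i^T x - b_i:
  g_1((0, -2)) = 2
Stationarity residual: grad f(x) + sum_i lambda_i a_i = (0, 0)
  -> stationarity OK
Primal feasibility (all g_i <= 0): FAILS
Dual feasibility (all lambda_i >= 0): OK
Complementary slackness (lambda_i * g_i(x) = 0 for all i): OK

Verdict: the first failing condition is primal_feasibility -> primal.

primal


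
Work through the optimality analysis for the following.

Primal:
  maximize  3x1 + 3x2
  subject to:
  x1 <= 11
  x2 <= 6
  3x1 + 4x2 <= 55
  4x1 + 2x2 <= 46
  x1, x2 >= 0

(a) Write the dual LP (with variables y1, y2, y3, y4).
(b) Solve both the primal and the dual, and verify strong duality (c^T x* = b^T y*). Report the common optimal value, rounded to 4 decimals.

The standard primal-dual pair for 'max c^T x s.t. A x <= b, x >= 0' is:
  Dual:  min b^T y  s.t.  A^T y >= c,  y >= 0.

So the dual LP is:
  minimize  11y1 + 6y2 + 55y3 + 46y4
  subject to:
    y1 + 3y3 + 4y4 >= 3
    y2 + 4y3 + 2y4 >= 3
    y1, y2, y3, y4 >= 0

Solving the primal: x* = (8.5, 6).
  primal value c^T x* = 43.5.
Solving the dual: y* = (0, 1.5, 0, 0.75).
  dual value b^T y* = 43.5.
Strong duality: c^T x* = b^T y*. Confirmed.

43.5


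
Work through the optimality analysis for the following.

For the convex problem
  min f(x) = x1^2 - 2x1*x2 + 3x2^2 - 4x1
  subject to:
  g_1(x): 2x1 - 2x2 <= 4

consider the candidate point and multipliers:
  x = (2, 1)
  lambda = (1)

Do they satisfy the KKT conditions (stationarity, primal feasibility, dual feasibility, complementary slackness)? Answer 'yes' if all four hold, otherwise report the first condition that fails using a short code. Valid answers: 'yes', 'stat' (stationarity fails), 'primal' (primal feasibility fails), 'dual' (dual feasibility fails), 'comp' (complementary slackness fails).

Gradient of f: grad f(x) = Q x + c = (-2, 2)
Constraint values g_i(x) = a_i^T x - b_i:
  g_1((2, 1)) = -2
Stationarity residual: grad f(x) + sum_i lambda_i a_i = (0, 0)
  -> stationarity OK
Primal feasibility (all g_i <= 0): OK
Dual feasibility (all lambda_i >= 0): OK
Complementary slackness (lambda_i * g_i(x) = 0 for all i): FAILS

Verdict: the first failing condition is complementary_slackness -> comp.

comp


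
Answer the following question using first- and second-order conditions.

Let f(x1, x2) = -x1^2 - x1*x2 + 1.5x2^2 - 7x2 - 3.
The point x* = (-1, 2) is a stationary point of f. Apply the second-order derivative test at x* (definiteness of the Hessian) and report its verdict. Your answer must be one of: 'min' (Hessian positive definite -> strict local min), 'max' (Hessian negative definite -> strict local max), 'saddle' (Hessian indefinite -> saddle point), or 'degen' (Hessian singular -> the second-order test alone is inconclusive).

Compute the Hessian H = grad^2 f:
  H = [[-2, -1], [-1, 3]]
Verify stationarity: grad f(x*) = H x* + g = (0, 0).
Eigenvalues of H: -2.1926, 3.1926.
Eigenvalues have mixed signs, so H is indefinite -> x* is a saddle point.

saddle


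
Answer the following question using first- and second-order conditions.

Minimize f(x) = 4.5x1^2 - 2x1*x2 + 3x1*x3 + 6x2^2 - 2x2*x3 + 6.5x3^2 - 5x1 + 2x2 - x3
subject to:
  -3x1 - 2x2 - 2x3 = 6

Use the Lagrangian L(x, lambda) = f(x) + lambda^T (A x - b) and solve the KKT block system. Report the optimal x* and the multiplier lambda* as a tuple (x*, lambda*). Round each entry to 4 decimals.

Form the Lagrangian:
  L(x, lambda) = (1/2) x^T Q x + c^T x + lambda^T (A x - b)
Stationarity (grad_x L = 0): Q x + c + A^T lambda = 0.
Primal feasibility: A x = b.

This gives the KKT block system:
  [ Q   A^T ] [ x     ]   [-c ]
  [ A    0  ] [ lambda ] = [ b ]

Solving the linear system:
  x*      = (-0.9114, -1.1052, -0.5277)
  lambda* = (-4.1919)
  f(x*)   = 14.0129

x* = (-0.9114, -1.1052, -0.5277), lambda* = (-4.1919)


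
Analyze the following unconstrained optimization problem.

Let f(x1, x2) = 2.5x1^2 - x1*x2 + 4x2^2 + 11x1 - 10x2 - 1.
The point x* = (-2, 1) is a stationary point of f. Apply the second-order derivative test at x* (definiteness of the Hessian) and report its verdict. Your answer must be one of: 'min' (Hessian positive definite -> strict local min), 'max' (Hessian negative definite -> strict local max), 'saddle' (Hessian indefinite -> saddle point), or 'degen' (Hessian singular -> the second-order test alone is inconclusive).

Compute the Hessian H = grad^2 f:
  H = [[5, -1], [-1, 8]]
Verify stationarity: grad f(x*) = H x* + g = (0, 0).
Eigenvalues of H: 4.6972, 8.3028.
Both eigenvalues > 0, so H is positive definite -> x* is a strict local min.

min


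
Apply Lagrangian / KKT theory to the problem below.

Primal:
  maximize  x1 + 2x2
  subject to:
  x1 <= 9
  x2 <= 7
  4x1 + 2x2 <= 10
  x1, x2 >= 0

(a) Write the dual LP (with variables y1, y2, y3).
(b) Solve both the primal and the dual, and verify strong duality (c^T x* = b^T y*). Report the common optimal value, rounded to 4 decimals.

The standard primal-dual pair for 'max c^T x s.t. A x <= b, x >= 0' is:
  Dual:  min b^T y  s.t.  A^T y >= c,  y >= 0.

So the dual LP is:
  minimize  9y1 + 7y2 + 10y3
  subject to:
    y1 + 4y3 >= 1
    y2 + 2y3 >= 2
    y1, y2, y3 >= 0

Solving the primal: x* = (0, 5).
  primal value c^T x* = 10.
Solving the dual: y* = (0, 0, 1).
  dual value b^T y* = 10.
Strong duality: c^T x* = b^T y*. Confirmed.

10
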